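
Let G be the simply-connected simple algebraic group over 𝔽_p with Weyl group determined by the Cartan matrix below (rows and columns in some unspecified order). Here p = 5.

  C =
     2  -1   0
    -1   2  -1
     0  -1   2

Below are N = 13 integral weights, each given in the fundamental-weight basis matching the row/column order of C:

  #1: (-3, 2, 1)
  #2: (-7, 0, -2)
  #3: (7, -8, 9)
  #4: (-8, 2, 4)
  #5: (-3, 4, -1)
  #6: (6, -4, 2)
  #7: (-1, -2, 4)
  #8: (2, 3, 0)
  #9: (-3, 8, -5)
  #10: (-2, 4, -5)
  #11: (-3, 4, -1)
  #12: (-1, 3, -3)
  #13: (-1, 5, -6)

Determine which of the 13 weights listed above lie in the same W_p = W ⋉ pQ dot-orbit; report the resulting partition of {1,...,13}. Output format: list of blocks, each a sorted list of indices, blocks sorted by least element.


A_3 Cartan matrix, 3 simple roots permuted; ρ=(1,1,1).

W_5-reps of the 13 weights in Ā_5 (same 3-coord order as C):

  λ_1 → (2, 1, 2)
  λ_2 → (1, 0, 4)
  λ_3 → (2, 1, 0)
  λ_4 → (0, 2, 2)
  λ_5 → (2, 3, 0)
  λ_6 → (2, 1, 2)
  λ_7 → (1, 0, 4)
  λ_8 → (0, 2, 2)
  λ_9 → (2, 1, 0)
  λ_10 → (1, 0, 4)
  λ_11 → (2, 3, 0)
  λ_12 → (0, 2, 2)
  λ_13 → (1, 0, 4)

Partition of {1..13} into 5 W_5-dot-orbits:

[[1, 6], [2, 7, 10, 13], [3, 9], [4, 8, 12], [5, 11]]


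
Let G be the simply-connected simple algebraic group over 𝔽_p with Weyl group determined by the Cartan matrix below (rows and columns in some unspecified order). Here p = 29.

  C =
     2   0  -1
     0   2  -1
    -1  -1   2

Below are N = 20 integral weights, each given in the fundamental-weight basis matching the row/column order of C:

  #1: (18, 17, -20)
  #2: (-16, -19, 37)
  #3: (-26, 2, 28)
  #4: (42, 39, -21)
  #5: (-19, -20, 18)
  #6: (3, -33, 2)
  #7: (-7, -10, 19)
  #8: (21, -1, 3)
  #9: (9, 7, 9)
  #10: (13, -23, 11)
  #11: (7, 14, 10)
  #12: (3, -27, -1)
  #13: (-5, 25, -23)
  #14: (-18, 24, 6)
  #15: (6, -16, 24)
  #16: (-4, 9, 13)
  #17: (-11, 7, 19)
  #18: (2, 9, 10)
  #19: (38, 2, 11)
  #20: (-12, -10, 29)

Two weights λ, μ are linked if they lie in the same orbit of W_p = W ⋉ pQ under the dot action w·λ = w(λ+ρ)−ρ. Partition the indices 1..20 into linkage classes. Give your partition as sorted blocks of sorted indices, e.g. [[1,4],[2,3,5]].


A_3 Cartan matrix, 3 simple roots permuted; ρ=(1,1,1).

Alcove-folded reps (p=29, 20 weights, presented ϖ-order):

  [1] (0, 1, 18)
  [2] (6, 9, 5)
  [3] (22, 0, 4)
  [4] (6, 9, 5)
  [5] (0, 1, 18)
  [6] (22, 0, 4)
  [7] (6, 9, 5)
  [8] (22, 0, 4)
  [9] (10, 8, 10)
  [10] (4, 12, 10)
  [11] (3, 10, 11)
  [12] (22, 0, 4)
  [13] (22, 0, 4)
  [14] (4, 12, 10)
  [15] (4, 12, 10)
  [16] (3, 10, 11)
  [17] (10, 8, 10)
  [18] (3, 10, 11)
  [19] (4, 12, 10)
  [20] (10, 8, 10)

6 distinct reps among the 20 weights ⇒ 6 W_29-linkage classes:

[[1, 5], [2, 4, 7], [3, 6, 8, 12, 13], [9, 17, 20], [10, 14, 15, 19], [11, 16, 18]]


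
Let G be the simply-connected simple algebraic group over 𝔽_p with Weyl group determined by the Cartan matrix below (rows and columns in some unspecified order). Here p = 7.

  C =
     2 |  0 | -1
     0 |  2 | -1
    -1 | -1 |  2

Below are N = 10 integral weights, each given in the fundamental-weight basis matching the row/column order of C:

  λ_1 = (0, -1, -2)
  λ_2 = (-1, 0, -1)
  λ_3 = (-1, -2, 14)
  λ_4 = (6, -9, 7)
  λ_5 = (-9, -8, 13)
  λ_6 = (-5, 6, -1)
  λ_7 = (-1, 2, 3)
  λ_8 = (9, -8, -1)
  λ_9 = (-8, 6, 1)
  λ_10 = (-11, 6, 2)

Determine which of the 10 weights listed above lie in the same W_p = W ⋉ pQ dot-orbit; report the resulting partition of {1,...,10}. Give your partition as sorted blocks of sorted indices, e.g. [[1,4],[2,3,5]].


Type A_3, rank 3, |W|=24; reorder rows/cols to standard.

λ_j+ρ reflected into Ā_7 (⟨·,θ^∨⟩≤7); 3-tuples as given:

  λ_1+ρ ↦ (0, 1, 0) · λ_2+ρ ↦ (0, 1, 0) · λ_3+ρ ↦ (0, 1, 0) · λ_4+ρ ↦ (0, 1, 0) · λ_5+ρ ↦ (0, 1, 0) · λ_6+ρ ↦ (0, 3, 4) · λ_7+ρ ↦ (0, 3, 4) · λ_8+ρ ↦ (0, 3, 4) · λ_9+ρ ↦ (0, 0, 5) · λ_10+ρ ↦ (0, 3, 4)

3 distinct reps among the 10 weights ⇒ 3 W_7-linkage classes:

[[1, 2, 3, 4, 5], [6, 7, 8, 10], [9]]


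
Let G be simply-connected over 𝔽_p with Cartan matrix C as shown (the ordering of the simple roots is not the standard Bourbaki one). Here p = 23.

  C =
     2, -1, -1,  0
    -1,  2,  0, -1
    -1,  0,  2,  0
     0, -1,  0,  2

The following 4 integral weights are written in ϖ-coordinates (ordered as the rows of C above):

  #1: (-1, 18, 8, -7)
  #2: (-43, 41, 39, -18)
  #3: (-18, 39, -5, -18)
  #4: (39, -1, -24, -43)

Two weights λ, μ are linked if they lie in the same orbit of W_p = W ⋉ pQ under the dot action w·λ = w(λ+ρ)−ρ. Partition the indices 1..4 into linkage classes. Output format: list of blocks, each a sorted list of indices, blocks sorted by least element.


A_4 Cartan matrix, 4 simple roots permuted; ρ=(1,1,1,1).

Each λ_j+ρ reduced to Ā_23; 4-tuples below use C's row order:

  λ_1 → (0, 13, 4, 1) · λ_2 → (4, 2, 0, 0) · λ_3 → (4, 2, 0, 0) · λ_4 → (4, 2, 0, 0)

2 distinct reps among the 4 weights ⇒ 2 W_23-linkage classes:

[[1], [2, 3, 4]]


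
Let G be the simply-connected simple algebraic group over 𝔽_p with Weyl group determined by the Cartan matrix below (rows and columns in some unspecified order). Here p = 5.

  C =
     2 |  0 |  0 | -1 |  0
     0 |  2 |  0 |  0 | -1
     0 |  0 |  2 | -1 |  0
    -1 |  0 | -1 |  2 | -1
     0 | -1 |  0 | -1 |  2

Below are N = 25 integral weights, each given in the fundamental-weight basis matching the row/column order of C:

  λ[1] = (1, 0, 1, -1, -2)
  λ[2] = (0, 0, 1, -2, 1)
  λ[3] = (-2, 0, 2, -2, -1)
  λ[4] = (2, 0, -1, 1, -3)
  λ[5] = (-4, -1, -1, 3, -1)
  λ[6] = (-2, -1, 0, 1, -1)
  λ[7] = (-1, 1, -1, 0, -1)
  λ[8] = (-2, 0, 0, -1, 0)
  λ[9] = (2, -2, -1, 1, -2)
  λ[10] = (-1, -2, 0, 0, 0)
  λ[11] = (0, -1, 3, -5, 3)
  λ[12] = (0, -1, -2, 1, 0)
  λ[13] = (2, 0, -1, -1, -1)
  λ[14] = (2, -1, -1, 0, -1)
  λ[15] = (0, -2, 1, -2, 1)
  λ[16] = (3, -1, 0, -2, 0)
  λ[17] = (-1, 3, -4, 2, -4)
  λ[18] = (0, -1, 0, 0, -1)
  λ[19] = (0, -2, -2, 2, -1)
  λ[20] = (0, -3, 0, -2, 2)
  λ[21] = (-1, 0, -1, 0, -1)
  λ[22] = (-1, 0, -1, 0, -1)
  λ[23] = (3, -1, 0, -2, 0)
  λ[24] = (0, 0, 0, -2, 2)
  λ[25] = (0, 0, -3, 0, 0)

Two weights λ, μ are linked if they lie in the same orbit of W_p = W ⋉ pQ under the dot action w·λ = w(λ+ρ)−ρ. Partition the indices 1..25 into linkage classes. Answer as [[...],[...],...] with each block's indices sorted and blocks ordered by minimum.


Dynkin diagram of C (from the 8 off-diagonal −1 entries): D_5.

Folding the 25 weights λ_j+ρ into Ā_5 (reps in the given 5-coord order):

  1: (1, 0, 1, 1, 0) · 2: (0, 1, 1, 1, 0) · 3: (0, 1, 0, 1, 0) · 4: (3, 1, 0, 0, 0) · 5: (3, 0, 0, 1, 0) · 6: (1, 0, 1, 1, 0) · 7: (0, 2, 0, 1, 0) · 8: (0, 1, 0, 1, 0) · 9: (3, 1, 0, 0, 0) · 10: (0, 1, 1, 1, 0) · 11: (3, 0, 0, 1, 0) · 12: (1, 0, 1, 1, 0) · 13: (3, 1, 0, 0, 0) · 14: (3, 0, 0, 1, 0) · 15: (0, 1, 1, 1, 0) · 16: (3, 0, 0, 1, 0) · 17: (3, 1, 0, 0, 0) · 18: (1, 0, 1, 1, 0) · 19: (1, 0, 1, 1, 0) · 20: (0, 2, 0, 1, 0) · 21: (0, 1, 0, 1, 0) · 22: (0, 1, 0, 1, 0) · 23: (3, 0, 0, 1, 0) · 24: (0, 1, 0, 1, 0) · 25: (0, 1, 1, 1, 0)

Partition of {1..25} into 6 W_5-dot-orbits:

[[1, 6, 12, 18, 19], [2, 10, 15, 25], [3, 8, 21, 22, 24], [4, 9, 13, 17], [5, 11, 14, 16, 23], [7, 20]]


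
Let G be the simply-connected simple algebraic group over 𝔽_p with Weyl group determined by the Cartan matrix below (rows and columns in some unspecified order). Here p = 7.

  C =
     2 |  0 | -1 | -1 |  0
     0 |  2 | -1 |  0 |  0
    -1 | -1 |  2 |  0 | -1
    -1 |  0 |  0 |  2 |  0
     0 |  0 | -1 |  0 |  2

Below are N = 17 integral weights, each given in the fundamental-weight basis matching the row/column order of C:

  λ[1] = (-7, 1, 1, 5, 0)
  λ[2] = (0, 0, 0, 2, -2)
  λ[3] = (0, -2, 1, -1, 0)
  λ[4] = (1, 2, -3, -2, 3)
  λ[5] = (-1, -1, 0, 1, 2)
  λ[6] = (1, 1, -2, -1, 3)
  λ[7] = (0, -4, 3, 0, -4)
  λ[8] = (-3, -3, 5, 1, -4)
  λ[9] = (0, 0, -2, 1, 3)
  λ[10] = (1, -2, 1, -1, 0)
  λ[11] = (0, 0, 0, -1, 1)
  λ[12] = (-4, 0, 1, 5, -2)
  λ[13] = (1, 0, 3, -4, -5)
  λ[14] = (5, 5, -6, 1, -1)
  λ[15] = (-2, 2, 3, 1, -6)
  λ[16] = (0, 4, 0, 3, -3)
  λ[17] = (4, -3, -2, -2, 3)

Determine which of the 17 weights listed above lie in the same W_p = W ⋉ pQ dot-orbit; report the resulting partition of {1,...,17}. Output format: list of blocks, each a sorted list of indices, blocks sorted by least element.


Dynkin diagram of C (from the 8 off-diagonal −1 entries): D_5.

λ_j+ρ reflected into Ā_7 (⟨·,θ^∨⟩≤7); 5-tuples as given:

  1: (1, 1, 1, 0, 2)
  2: (1, 1, 0, 3, 1)
  3: (1, 1, 1, 0, 1)
  4: (1, 1, 1, 0, 2)
  5: (0, 0, 1, 2, 3)
  6: (0, 1, 1, 0, 3)
  7: (1, 1, 1, 0, 1)
  8: (1, 1, 1, 0, 2)
  9: (0, 0, 1, 2, 3)
  10: (1, 1, 1, 0, 1)
  11: (1, 1, 1, 0, 2)
  12: (1, 1, 0, 3, 1)
  13: (0, 0, 1, 2, 3)
  14: (0, 1, 1, 0, 3)
  15: (0, 1, 1, 0, 3)
  16: (1, 1, 1, 0, 2)
  17: (1, 1, 1, 0, 1)

The 17 indices split into 5 linkage classes (same alcove rep ⇔ same W_7-dot-orbit):

[[1, 4, 8, 11, 16], [2, 12], [3, 7, 10, 17], [5, 9, 13], [6, 14, 15]]


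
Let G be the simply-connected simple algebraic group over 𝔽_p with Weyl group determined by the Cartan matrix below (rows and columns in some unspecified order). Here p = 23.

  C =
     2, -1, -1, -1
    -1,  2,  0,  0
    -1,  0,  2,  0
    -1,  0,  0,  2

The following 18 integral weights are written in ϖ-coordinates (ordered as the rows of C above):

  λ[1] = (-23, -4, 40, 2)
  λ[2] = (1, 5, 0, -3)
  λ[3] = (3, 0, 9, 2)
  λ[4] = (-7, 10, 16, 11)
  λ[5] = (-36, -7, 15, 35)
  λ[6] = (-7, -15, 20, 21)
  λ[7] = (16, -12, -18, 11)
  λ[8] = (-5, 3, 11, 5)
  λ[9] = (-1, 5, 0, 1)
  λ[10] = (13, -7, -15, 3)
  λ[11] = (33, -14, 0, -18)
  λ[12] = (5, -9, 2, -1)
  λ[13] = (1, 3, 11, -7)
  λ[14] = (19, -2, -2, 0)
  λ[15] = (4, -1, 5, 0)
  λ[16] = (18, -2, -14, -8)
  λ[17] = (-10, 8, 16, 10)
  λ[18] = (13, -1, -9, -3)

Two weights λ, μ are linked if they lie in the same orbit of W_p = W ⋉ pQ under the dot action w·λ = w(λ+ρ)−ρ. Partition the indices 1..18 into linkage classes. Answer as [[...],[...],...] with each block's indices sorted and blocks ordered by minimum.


Dynkin diagram of C (from the 6 off-diagonal −1 entries): D_4.

Alcove-folded reps (p=23, 18 weights, presented ϖ-order):

  [1] (2, 1, 1, 1);  [2] (0, 6, 1, 2);  [3] (4, 1, 10, 3);  [4] (5, 0, 6, 1);  [5] (1, 1, 11, 5);  [6] (0, 6, 1, 2);  [7] (5, 0, 6, 1);  [8] (4, 0, 8, 2);  [9] (0, 6, 1, 2);  [10] (4, 0, 8, 2);  [11] (1, 1, 11, 5);  [12] (0, 6, 1, 2);  [13] (4, 0, 8, 2);  [14] (2, 1, 1, 1);  [15] (5, 0, 6, 1);  [16] (1, 1, 11, 5);  [17] (4, 0, 8, 2);  [18] (4, 0, 8, 2)

Partition of {1..18} into 6 W_23-dot-orbits:

[[1, 14], [2, 6, 9, 12], [3], [4, 7, 15], [5, 11, 16], [8, 10, 13, 17, 18]]


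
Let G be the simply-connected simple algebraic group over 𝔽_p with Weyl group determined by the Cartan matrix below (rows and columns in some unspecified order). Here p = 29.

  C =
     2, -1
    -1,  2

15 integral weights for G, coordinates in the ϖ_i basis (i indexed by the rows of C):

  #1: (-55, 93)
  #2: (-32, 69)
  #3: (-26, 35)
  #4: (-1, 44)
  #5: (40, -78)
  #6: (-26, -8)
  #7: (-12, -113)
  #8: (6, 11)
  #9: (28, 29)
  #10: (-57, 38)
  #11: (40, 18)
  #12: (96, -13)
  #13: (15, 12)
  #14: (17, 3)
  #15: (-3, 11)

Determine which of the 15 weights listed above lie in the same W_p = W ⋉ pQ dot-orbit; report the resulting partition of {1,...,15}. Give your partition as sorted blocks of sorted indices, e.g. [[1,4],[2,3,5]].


Cartan matrix: type A_2 (|W|=6); un-permuting the 2 rows.

λ_j+ρ reflected into Ā_29 (⟨·,θ^∨⟩≤29); 2-tuples as given:

  λ_1+ρ ↦ (18, 4);  λ_2+ρ ↦ (2, 10);  λ_3+ρ ↦ (18, 4);  λ_4+ρ ↦ (16, 13);  λ_5+ρ ↦ (7, 12);  λ_6+ρ ↦ (4, 22);  λ_7+ρ ↦ (18, 4);  λ_8+ρ ↦ (7, 12);  λ_9+ρ ↦ (0, 1);  λ_10+ρ ↦ (2, 10);  λ_11+ρ ↦ (2, 10);  λ_12+ρ ↦ (2, 10);  λ_13+ρ ↦ (16, 13);  λ_14+ρ ↦ (18, 4);  λ_15+ρ ↦ (2, 10)

Linkage partition of the 15 weights (6 classes, p=29):

[[1, 3, 7, 14], [2, 10, 11, 12, 15], [4, 13], [5, 8], [6], [9]]


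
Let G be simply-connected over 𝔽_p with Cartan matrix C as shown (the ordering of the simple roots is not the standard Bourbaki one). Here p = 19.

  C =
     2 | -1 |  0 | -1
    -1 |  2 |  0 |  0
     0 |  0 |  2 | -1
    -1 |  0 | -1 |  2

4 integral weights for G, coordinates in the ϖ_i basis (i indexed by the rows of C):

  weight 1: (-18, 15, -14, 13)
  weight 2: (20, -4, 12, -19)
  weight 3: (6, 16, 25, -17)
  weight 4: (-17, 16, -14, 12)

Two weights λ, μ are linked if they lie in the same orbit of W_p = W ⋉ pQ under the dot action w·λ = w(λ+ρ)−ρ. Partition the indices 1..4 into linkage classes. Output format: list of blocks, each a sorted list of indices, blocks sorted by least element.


Dynkin diagram of C (from the 6 off-diagonal −1 entries): A_4.

Folding the 4 weights λ_j+ρ into Ā_19 (reps in the given 4-coord order):

  1: (0, 1, 3, 13)
  2: (0, 1, 3, 13)
  3: (2, 7, 5, 2)
  4: (0, 1, 3, 13)

These 4 weights hit 2 W_19-dot-orbits; sizes (3, 1):

[[1, 2, 4], [3]]


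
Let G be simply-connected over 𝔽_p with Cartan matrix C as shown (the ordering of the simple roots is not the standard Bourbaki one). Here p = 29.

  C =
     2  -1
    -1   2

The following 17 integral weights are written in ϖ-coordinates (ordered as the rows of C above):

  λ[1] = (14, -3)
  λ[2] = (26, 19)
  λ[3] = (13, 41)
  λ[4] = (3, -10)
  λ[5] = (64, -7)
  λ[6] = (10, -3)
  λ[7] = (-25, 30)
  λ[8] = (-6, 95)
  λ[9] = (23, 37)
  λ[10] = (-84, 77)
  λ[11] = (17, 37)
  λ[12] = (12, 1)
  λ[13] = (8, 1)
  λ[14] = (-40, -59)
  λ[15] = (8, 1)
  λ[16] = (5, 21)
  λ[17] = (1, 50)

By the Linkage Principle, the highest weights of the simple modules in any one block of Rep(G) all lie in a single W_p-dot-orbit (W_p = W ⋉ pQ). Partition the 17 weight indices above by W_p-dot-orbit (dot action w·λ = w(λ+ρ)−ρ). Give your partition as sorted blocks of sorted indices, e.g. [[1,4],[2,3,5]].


Root system A_2: the 2×2 matrix C matches after relabeling.

Folding the 17 weights λ_j+ρ into Ā_29 (reps in the given 2-coord order):

  [1] (13, 2) · [2] (9, 2) · [3] (13, 2) · [4] (5, 4) · [5] (6, 22) · [6] (9, 2) · [7] (22, 5) · [8] (5, 4) · [9] (5, 4) · [10] (5, 4) · [11] (9, 2) · [12] (13, 2) · [13] (9, 2) · [14] (19, 0) · [15] (9, 2) · [16] (6, 22) · [17] (22, 5)

Partition of {1..17} into 6 W_29-dot-orbits:

[[1, 3, 12], [2, 6, 11, 13, 15], [4, 8, 9, 10], [5, 16], [7, 17], [14]]


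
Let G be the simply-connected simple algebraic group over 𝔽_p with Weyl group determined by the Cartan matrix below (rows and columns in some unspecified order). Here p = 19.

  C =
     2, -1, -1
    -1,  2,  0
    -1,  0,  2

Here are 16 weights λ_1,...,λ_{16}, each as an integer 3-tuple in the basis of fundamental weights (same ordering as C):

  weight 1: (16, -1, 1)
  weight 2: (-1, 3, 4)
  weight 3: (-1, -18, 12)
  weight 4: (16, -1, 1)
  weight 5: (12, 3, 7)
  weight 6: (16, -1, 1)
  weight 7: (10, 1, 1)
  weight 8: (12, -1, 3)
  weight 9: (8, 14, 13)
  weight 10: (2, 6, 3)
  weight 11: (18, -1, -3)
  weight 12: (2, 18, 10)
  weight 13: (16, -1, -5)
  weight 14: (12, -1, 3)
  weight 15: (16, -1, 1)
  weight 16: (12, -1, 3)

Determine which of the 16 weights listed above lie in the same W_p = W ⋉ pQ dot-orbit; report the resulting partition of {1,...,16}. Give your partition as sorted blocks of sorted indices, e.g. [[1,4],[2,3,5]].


Root system A_3: the 3×3 matrix C matches after relabeling.

Folding the 16 weights λ_j+ρ into Ā_19 (reps in the given 3-coord order):

  [1] (17, 0, 2);  [2] (0, 4, 5);  [3] (13, 0, 4);  [4] (17, 0, 2);  [5] (11, 2, 2);  [6] (17, 0, 2);  [7] (11, 2, 2);  [8] (13, 0, 4);  [9] (0, 4, 5);  [10] (3, 7, 4);  [11] (17, 0, 2);  [12] (0, 5, 3);  [13] (13, 0, 4);  [14] (13, 0, 4);  [15] (17, 0, 2);  [16] (13, 0, 4)

The 16 indices split into 6 linkage classes (same alcove rep ⇔ same W_19-dot-orbit):

[[1, 4, 6, 11, 15], [2, 9], [3, 8, 13, 14, 16], [5, 7], [10], [12]]


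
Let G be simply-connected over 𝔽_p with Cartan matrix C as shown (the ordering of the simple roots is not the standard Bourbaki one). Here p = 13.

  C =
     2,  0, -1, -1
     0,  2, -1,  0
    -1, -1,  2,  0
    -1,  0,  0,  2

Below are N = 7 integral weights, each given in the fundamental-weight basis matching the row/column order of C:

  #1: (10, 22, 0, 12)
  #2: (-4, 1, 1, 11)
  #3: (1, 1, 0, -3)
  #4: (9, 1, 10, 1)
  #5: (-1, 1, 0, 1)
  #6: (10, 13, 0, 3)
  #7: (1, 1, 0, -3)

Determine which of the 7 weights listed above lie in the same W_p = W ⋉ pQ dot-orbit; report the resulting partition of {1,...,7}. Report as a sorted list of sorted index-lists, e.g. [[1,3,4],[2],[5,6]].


Type A_4, rank 4, |W|=120; reorder rows/cols to standard.

Ā_13 reps of the 7 weights (A_4, coords as presented):

    λ_1 → (2, 1, 1, 9)
    λ_2 → (2, 1, 1, 9)
    λ_3 → (0, 2, 1, 2)
    λ_4 → (0, 2, 1, 2)
    λ_5 → (0, 2, 1, 2)
    λ_6 → (2, 1, 1, 9)
    λ_7 → (0, 2, 1, 2)

Grouping the 7 weights by Ā_13-representative: 2 linkage classes.

[[1, 2, 6], [3, 4, 5, 7]]


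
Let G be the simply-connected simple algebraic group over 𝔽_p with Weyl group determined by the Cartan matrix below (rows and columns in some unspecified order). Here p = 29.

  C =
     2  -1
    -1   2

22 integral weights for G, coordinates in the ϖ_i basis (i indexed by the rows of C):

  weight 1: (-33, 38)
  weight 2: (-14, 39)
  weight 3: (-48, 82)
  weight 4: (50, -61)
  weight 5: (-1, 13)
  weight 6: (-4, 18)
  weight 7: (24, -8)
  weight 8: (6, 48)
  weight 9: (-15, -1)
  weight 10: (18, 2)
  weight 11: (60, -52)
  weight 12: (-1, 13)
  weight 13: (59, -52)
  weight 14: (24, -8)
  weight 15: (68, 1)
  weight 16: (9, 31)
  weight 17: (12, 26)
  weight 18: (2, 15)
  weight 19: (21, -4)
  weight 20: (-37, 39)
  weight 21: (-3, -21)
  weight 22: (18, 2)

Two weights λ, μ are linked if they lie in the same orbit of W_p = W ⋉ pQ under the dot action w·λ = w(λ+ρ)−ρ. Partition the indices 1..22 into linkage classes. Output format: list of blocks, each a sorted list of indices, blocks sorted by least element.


Root system A_2: the 2×2 matrix C matches after relabeling.

Ā_29 reps of the 22 weights (A_2, coords as presented):

    λ_1+ρ ↦ (19, 3)
    λ_2+ρ ↦ (2, 16)
    λ_3+ρ ↦ (18, 7)
    λ_4+ρ ↦ (20, 2)
    λ_5+ρ ↦ (0, 14)
    λ_6+ρ ↦ (3, 16)
    λ_7+ρ ↦ (18, 7)
    λ_8+ρ ↦ (20, 2)
    λ_9+ρ ↦ (0, 14)
    λ_10+ρ ↦ (19, 3)
    λ_11+ρ ↦ (19, 3)
    λ_12+ρ ↦ (0, 14)
    λ_13+ρ ↦ (20, 2)
    λ_14+ρ ↦ (18, 7)
    λ_15+ρ ↦ (2, 16)
    λ_16+ρ ↦ (3, 16)
    λ_17+ρ ↦ (2, 16)
    λ_18+ρ ↦ (3, 16)
    λ_19+ρ ↦ (19, 3)
    λ_20+ρ ↦ (18, 7)
    λ_21+ρ ↦ (20, 2)
    λ_22+ρ ↦ (19, 3)

Linkage partition of the 22 weights (6 classes, p=29):

[[1, 10, 11, 19, 22], [2, 15, 17], [3, 7, 14, 20], [4, 8, 13, 21], [5, 9, 12], [6, 16, 18]]


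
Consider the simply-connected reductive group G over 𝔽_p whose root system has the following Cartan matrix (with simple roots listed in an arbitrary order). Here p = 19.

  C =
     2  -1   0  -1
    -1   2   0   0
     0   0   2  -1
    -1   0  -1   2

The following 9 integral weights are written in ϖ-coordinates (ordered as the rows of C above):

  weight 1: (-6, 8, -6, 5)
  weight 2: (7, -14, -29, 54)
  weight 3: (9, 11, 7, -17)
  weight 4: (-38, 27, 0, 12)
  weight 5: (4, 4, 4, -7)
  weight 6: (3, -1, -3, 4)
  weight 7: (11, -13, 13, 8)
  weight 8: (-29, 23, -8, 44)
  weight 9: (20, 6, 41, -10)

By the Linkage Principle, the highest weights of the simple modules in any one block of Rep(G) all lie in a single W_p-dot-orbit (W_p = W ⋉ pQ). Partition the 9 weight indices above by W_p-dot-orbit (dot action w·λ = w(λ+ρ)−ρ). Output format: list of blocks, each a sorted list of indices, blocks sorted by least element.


Root system A_4: the 4×4 matrix C matches after relabeling.

λ_j+ρ reflected into Ā_19 (⟨·,θ^∨⟩≤19); 4-tuples as given:

  [1] (1, 4, 1, 4)
  [2] (6, 3, 5, 2)
  [3] (6, 3, 5, 2)
  [4] (1, 4, 1, 4)
  [5] (1, 4, 1, 4)
  [6] (4, 0, 2, 3)
  [7] (4, 0, 2, 3)
  [8] (4, 0, 2, 3)
  [9] (4, 0, 2, 3)

Linkage partition of the 9 weights (3 classes, p=19):

[[1, 4, 5], [2, 3], [6, 7, 8, 9]]


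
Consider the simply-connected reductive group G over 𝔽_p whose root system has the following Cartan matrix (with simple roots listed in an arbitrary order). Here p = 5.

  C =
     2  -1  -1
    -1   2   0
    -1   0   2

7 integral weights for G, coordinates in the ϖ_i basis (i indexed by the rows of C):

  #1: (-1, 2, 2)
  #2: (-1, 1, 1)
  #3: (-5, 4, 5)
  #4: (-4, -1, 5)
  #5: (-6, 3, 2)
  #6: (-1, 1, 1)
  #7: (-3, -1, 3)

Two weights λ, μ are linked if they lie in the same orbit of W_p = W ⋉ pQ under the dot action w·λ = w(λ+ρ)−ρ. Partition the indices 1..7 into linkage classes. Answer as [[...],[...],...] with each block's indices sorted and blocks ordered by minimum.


Root system A_3: the 3×3 matrix C matches after relabeling.

W_5-reps of the 7 weights in Ā_5 (same 3-coord order as C):

  1: (0, 2, 2);  2: (0, 2, 2);  3: (3, 1, 0);  4: (0, 2, 2);  5: (2, 1, 2);  6: (0, 2, 2);  7: (0, 2, 2)

The 7 indices split into 3 linkage classes (same alcove rep ⇔ same W_5-dot-orbit):

[[1, 2, 4, 6, 7], [3], [5]]


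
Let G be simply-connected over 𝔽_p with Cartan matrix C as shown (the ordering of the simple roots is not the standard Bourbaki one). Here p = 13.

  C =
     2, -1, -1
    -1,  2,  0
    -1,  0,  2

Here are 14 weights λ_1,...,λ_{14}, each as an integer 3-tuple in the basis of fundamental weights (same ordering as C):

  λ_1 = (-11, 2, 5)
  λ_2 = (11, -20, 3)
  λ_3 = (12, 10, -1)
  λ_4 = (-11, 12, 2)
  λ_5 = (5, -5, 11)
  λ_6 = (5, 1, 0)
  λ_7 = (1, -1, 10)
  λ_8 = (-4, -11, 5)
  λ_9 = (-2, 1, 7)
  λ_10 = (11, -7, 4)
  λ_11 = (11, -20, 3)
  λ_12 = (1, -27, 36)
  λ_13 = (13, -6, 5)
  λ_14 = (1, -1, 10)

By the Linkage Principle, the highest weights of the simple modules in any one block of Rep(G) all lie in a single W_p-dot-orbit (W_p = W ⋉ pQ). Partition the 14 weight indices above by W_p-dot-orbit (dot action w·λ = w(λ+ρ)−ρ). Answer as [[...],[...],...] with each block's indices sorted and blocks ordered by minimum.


C ↔ A_3 under row/col permutation; |W(A_3)| = 24.

Alcove-folded reps (p=13, 14 weights, presented ϖ-order):

  λ_1+ρ ↦ (1, 6, 3) · λ_2+ρ ↦ (1, 6, 3) · λ_3+ρ ↦ (2, 0, 11) · λ_4+ρ ↦ (3, 3, 7) · λ_5+ρ ↦ (1, 1, 7) · λ_6+ρ ↦ (6, 2, 1) · λ_7+ρ ↦ (2, 0, 11) · λ_8+ρ ↦ (3, 3, 7) · λ_9+ρ ↦ (1, 1, 7) · λ_10+ρ ↦ (6, 2, 1) · λ_11+ρ ↦ (1, 6, 3) · λ_12+ρ ↦ (2, 0, 11) · λ_13+ρ ↦ (6, 2, 1) · λ_14+ρ ↦ (2, 0, 11)

Grouping the 14 weights by Ā_13-representative: 5 linkage classes.

[[1, 2, 11], [3, 7, 12, 14], [4, 8], [5, 9], [6, 10, 13]]


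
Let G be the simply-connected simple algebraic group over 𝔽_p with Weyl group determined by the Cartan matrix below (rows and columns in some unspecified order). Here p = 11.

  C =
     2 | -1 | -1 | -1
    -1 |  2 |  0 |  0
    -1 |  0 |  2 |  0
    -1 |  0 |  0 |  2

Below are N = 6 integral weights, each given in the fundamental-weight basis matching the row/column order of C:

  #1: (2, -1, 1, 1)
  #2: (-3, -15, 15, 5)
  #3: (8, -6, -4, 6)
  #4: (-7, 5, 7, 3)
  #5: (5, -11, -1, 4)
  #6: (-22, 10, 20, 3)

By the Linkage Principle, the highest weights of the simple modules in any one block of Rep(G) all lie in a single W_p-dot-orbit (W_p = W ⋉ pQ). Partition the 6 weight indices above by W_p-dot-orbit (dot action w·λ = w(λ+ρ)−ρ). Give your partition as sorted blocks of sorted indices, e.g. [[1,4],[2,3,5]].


D_4 Cartan matrix, 4 simple roots permuted; ρ=(1,1,1,1).

λ_j+ρ reflected into Ā_11 (⟨·,θ^∨⟩≤11); 4-tuples as given:

    1: (3, 0, 2, 2)
    2: (3, 0, 2, 2)
    3: (3, 0, 2, 2)
    4: (3, 0, 2, 2)
    5: (0, 6, 4, 1)
    6: (0, 6, 4, 1)

Grouping the 6 weights by Ā_11-representative: 2 linkage classes.

[[1, 2, 3, 4], [5, 6]]


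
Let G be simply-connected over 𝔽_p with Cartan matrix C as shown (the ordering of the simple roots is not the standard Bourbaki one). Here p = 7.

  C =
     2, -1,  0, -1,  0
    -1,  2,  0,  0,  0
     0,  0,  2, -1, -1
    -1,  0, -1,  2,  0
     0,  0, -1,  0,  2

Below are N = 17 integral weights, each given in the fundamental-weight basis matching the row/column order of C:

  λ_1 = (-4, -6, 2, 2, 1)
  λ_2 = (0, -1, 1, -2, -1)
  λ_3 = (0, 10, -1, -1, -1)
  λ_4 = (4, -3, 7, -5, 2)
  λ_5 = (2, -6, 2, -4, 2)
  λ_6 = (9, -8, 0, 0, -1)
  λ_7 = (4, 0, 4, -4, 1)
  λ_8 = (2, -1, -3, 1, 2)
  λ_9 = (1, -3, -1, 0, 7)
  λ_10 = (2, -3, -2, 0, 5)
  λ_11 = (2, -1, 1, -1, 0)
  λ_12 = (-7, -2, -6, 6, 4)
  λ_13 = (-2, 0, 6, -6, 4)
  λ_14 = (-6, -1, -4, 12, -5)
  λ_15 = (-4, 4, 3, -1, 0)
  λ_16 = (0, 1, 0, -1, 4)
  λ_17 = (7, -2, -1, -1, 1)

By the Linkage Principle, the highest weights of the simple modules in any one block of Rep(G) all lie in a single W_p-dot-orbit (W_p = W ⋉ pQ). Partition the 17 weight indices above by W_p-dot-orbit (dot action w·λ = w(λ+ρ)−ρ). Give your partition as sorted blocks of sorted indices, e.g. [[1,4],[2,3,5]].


C ↔ A_5 under row/col permutation; |W(A_5)| = 720.

W_7-reps of the 17 weights in Ā_7 (same 5-coord order as C):

  1: (0, 2, 1, 3, 1)
  2: (0, 0, 1, 1, 0)
  3: (4, 2, 0, 1, 0)
  4: (3, 0, 2, 0, 1)
  5: (3, 0, 2, 0, 1)
  6: (0, 2, 1, 3, 1)
  7: (0, 2, 1, 3, 1)
  8: (3, 0, 2, 0, 1)
  9: (1, 0, 1, 0, 3)
  10: (1, 0, 1, 0, 3)
  11: (3, 0, 2, 0, 1)
  12: (4, 2, 0, 1, 0)
  13: (0, 0, 1, 1, 0)
  14: (1, 0, 1, 0, 3)
  15: (0, 2, 1, 3, 1)
  16: (1, 0, 1, 0, 3)
  17: (4, 2, 0, 1, 0)

These 17 weights hit 5 W_7-dot-orbits; sizes (4, 2, 3, 4, 4):

[[1, 6, 7, 15], [2, 13], [3, 12, 17], [4, 5, 8, 11], [9, 10, 14, 16]]


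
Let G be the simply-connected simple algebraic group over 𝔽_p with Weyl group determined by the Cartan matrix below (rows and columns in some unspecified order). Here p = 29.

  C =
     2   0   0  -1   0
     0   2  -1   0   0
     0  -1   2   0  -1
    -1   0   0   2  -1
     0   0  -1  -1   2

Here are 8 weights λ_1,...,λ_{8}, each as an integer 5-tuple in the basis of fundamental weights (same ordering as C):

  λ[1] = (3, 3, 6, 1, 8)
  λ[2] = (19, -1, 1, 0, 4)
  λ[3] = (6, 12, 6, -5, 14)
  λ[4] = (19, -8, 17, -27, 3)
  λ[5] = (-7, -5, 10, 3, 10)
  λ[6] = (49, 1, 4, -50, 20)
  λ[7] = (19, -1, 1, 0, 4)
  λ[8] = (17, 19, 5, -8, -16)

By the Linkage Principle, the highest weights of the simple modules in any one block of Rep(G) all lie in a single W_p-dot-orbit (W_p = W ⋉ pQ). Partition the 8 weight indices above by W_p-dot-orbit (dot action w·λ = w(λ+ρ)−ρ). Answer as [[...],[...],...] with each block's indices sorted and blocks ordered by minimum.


C ↔ A_5 under row/col permutation; |W(A_5)| = 720.

Folding the 8 weights λ_j+ρ into Ā_29 (reps in the given 5-coord order):

  λ_1+ρ ↦ (4, 4, 7, 2, 9) · λ_2+ρ ↦ (20, 0, 2, 1, 5) · λ_3+ρ ↦ (4, 4, 7, 2, 9) · λ_4+ρ ↦ (4, 4, 7, 2, 9) · λ_5+ρ ↦ (4, 4, 7, 2, 9) · λ_6+ρ ↦ (20, 0, 2, 1, 5) · λ_7+ρ ↦ (20, 0, 2, 1, 5) · λ_8+ρ ↦ (4, 4, 7, 2, 9)

Partition of {1..8} into 2 W_29-dot-orbits:

[[1, 3, 4, 5, 8], [2, 6, 7]]


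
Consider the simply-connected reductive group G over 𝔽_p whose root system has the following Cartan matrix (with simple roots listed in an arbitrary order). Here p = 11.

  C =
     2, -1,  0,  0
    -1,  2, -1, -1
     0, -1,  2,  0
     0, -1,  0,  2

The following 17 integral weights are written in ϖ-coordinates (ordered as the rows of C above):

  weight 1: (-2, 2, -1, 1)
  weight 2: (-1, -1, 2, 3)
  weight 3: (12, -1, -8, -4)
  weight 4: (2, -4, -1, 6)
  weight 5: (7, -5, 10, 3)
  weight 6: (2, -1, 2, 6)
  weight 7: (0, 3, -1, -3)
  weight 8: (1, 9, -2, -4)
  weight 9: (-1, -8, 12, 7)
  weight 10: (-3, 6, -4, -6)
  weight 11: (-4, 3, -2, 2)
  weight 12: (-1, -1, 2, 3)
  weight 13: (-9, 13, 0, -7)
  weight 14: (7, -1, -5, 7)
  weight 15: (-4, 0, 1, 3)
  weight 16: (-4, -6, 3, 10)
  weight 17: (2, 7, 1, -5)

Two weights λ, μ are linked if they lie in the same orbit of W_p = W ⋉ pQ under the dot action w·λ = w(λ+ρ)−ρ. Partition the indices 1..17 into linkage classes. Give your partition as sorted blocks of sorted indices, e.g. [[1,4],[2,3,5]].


Type D_4, rank 4, |W|=192; reorder rows/cols to standard.

Alcove-folded reps (p=11, 17 weights, presented ϖ-order):

  [1] (1, 2, 0, 2);  [2] (0, 0, 3, 4);  [3] (1, 2, 1, 5);  [4] (0, 0, 3, 4);  [5] (0, 0, 3, 4);  [6] (1, 2, 1, 5);  [7] (1, 2, 0, 2);  [8] (1, 1, 0, 2);  [9] (4, 1, 3, 2);  [10] (1, 2, 0, 2);  [11] (3, 0, 1, 3);  [12] (0, 0, 3, 4);  [13] (4, 1, 3, 2);  [14] (3, 0, 1, 3);  [15] (1, 2, 0, 2);  [16] (4, 1, 3, 2);  [17] (1, 2, 0, 2)

Linkage partition of the 17 weights (6 classes, p=11):

[[1, 7, 10, 15, 17], [2, 4, 5, 12], [3, 6], [8], [9, 13, 16], [11, 14]]


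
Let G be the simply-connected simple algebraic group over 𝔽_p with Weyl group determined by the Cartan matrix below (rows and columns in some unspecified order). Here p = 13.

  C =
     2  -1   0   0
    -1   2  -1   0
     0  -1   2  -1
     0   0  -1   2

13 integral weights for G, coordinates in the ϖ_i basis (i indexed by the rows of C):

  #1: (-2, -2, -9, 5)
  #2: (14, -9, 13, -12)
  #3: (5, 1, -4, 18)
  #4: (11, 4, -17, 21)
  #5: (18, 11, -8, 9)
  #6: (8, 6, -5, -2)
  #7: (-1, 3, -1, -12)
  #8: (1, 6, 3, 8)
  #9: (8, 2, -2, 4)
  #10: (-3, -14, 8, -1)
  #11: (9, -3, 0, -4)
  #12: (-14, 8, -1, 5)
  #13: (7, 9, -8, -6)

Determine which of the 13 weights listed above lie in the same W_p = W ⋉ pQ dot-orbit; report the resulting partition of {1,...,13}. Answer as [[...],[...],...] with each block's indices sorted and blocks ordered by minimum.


Dynkin diagram of C (from the 6 off-diagonal −1 entries): A_4.

Each λ_j+ρ reduced to Ā_13; 4-tuples below use C's row order:

    1: (6, 2, 1, 1)
    2: (1, 2, 3, 2)
    3: (1, 2, 3, 2)
    4: (6, 2, 1, 1)
    5: (1, 2, 3, 2)
    6: (6, 2, 1, 1)
    7: (7, 0, 4, 0)
    8: (7, 0, 4, 0)
    9: (6, 2, 1, 1)
    10: (7, 0, 4, 0)
    11: (6, 2, 1, 1)
    12: (7, 0, 4, 0)
    13: (1, 2, 3, 2)

Partition of {1..13} into 3 W_13-dot-orbits:

[[1, 4, 6, 9, 11], [2, 3, 5, 13], [7, 8, 10, 12]]


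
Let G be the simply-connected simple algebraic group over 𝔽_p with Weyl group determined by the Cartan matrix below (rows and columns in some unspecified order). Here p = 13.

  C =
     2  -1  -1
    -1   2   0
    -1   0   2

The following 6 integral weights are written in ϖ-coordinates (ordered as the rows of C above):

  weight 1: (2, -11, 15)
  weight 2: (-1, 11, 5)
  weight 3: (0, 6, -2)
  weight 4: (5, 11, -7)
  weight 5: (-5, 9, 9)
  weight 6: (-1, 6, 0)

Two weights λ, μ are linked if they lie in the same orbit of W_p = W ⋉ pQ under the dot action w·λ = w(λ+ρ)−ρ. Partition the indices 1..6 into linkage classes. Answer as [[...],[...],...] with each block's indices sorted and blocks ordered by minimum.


Cartan matrix: type A_3 (|W|=24); un-permuting the 3 rows.

Ā_13 reps of the 6 weights (A_3, coords as presented):

  [1] (4, 3, 3) · [2] (0, 7, 1) · [3] (0, 7, 1) · [4] (0, 7, 1) · [5] (4, 3, 3) · [6] (0, 7, 1)

These 6 weights hit 2 W_13-dot-orbits; sizes (2, 4):

[[1, 5], [2, 3, 4, 6]]


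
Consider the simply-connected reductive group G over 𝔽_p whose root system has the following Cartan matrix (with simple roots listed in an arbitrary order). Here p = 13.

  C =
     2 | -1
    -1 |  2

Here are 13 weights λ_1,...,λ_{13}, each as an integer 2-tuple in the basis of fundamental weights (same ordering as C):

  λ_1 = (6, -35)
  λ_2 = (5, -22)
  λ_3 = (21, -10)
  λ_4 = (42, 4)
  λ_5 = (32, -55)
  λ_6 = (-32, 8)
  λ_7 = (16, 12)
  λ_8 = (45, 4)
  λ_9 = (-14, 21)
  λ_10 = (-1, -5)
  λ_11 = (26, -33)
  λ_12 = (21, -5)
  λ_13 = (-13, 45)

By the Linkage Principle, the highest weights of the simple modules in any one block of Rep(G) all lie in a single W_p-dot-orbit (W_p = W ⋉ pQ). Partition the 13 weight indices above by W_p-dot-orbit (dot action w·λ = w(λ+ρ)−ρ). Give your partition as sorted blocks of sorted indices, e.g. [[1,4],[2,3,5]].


A_2 Cartan matrix, 2 simple roots permuted; ρ=(1,1).

Ā_13 reps of the 13 weights (A_2, coords as presented):

  1: (7, 5) · 2: (5, 2) · 3: (4, 0) · 4: (4, 5) · 5: (5, 2) · 6: (4, 5) · 7: (4, 0) · 8: (7, 5) · 9: (4, 0) · 10: (4, 0) · 11: (7, 5) · 12: (4, 5) · 13: (7, 5)

The 13 indices split into 4 linkage classes (same alcove rep ⇔ same W_13-dot-orbit):

[[1, 8, 11, 13], [2, 5], [3, 7, 9, 10], [4, 6, 12]]


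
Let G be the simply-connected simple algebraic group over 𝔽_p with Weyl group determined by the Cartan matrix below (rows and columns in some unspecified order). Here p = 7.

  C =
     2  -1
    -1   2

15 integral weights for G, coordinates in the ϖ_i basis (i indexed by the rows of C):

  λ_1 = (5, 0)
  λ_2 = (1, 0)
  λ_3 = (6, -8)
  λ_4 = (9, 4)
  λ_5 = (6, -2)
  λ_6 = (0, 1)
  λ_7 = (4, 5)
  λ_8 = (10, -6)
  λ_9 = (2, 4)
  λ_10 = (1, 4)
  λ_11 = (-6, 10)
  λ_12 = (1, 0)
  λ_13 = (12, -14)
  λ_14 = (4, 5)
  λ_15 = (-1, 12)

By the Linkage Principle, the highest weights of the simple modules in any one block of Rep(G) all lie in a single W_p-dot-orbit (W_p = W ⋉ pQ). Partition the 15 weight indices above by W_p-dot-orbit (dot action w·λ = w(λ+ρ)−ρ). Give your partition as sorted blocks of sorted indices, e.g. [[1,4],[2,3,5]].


Type A_2, rank 2, |W|=6; reorder rows/cols to standard.

Ā_7 reps of the 15 weights (A_2, coords as presented):

  λ_1 → (6, 1) · λ_2 → (2, 1) · λ_3 → (0, 7) · λ_4 → (1, 2) · λ_5 → (6, 1) · λ_6 → (1, 2) · λ_7 → (1, 2) · λ_8 → (2, 1) · λ_9 → (2, 4) · λ_10 → (2, 5) · λ_11 → (1, 2) · λ_12 → (2, 1) · λ_13 → (6, 1) · λ_14 → (1, 2) · λ_15 → (6, 1)

The 15 indices split into 6 linkage classes (same alcove rep ⇔ same W_7-dot-orbit):

[[1, 5, 13, 15], [2, 8, 12], [3], [4, 6, 7, 11, 14], [9], [10]]


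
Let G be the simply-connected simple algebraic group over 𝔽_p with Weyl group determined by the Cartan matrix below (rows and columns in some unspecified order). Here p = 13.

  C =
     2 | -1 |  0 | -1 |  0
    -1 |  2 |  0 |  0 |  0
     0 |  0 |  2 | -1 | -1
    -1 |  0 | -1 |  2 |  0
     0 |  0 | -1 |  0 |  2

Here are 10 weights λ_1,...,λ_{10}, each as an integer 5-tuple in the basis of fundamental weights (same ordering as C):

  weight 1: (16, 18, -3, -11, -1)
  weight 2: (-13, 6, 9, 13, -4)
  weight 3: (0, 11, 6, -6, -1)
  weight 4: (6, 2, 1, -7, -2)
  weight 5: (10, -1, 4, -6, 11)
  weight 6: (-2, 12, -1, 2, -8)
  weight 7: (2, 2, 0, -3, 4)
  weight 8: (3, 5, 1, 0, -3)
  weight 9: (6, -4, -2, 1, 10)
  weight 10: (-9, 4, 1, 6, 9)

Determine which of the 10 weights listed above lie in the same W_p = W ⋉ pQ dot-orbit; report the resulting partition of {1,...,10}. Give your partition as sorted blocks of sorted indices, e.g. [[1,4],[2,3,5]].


Type A_5, rank 5, |W|=720; reorder rows/cols to standard.

Ā_13 reps of the 10 weights (A_5, coords as presented):

    λ_1 → (4, 6, 0, 1, 2)
    λ_2 → (1, 3, 1, 1, 4)
    λ_3 → (4, 6, 0, 1, 2)
    λ_4 → (1, 3, 1, 1, 4)
    λ_5 → (4, 6, 0, 1, 2)
    λ_6 → (4, 6, 0, 1, 2)
    λ_7 → (1, 3, 1, 1, 4)
    λ_8 → (4, 6, 0, 1, 2)
    λ_9 → (1, 3, 1, 1, 4)
    λ_10 → (1, 3, 1, 1, 4)

Grouping the 10 weights by Ā_13-representative: 2 linkage classes.

[[1, 3, 5, 6, 8], [2, 4, 7, 9, 10]]


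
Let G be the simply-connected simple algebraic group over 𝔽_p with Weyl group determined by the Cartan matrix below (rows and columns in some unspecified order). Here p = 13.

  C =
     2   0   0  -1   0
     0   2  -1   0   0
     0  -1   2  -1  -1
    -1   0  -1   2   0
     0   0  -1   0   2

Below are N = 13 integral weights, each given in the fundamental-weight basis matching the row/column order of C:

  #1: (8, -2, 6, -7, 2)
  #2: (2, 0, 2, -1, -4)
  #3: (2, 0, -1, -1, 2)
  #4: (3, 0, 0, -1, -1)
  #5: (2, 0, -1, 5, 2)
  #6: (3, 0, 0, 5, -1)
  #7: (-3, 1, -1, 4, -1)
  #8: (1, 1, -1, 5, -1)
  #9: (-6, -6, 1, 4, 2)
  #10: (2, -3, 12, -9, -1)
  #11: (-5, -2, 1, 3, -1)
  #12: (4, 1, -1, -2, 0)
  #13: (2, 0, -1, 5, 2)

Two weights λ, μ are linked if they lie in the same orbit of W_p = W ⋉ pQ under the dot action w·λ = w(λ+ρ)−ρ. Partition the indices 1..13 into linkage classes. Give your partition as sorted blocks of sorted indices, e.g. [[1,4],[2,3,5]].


Root system D_5: the 5×5 matrix C matches after relabeling.

W_13-reps of the 13 weights in Ā_13 (same 5-coord order as C):

    [1] (3, 1, 0, 0, 3)
    [2] (3, 1, 0, 0, 3)
    [3] (3, 1, 0, 0, 3)
    [4] (4, 1, 1, 0, 0)
    [5] (3, 1, 0, 0, 3)
    [6] (4, 1, 1, 0, 0)
    [7] (2, 2, 0, 3, 0)
    [8] (2, 2, 0, 3, 0)
    [9] (2, 2, 0, 3, 0)
    [10] (2, 2, 0, 3, 0)
    [11] (4, 1, 1, 0, 0)
    [12] (4, 1, 1, 0, 0)
    [13] (3, 1, 0, 0, 3)

These 13 weights hit 3 W_13-dot-orbits; sizes (5, 4, 4):

[[1, 2, 3, 5, 13], [4, 6, 11, 12], [7, 8, 9, 10]]


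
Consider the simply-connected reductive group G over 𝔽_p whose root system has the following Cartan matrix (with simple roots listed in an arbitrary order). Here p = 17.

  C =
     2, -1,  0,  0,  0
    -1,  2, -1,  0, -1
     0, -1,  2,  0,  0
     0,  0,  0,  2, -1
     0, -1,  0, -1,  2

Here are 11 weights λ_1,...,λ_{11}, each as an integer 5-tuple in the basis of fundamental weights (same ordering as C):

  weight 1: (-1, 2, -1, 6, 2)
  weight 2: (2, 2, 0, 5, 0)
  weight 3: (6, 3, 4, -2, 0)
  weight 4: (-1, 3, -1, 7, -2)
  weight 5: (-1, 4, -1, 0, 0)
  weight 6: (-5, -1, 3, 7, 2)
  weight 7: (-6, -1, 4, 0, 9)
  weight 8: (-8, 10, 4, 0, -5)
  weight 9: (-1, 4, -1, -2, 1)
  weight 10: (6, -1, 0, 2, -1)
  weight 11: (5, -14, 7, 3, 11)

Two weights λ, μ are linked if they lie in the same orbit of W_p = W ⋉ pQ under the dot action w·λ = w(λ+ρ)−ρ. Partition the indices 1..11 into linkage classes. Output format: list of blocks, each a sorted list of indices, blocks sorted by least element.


Dynkin diagram of C (from the 8 off-diagonal −1 entries): D_5.

Ā_17 reps of the 11 weights (D_5, coords as presented):

  [1] (0, 3, 0, 7, 1)
  [2] (3, 3, 1, 6, 0)
  [3] (7, 0, 5, 3, 1)
  [4] (0, 3, 0, 7, 1)
  [5] (0, 5, 0, 1, 1)
  [6] (0, 3, 0, 7, 1)
  [7] (0, 5, 0, 1, 1)
  [8] (7, 0, 5, 3, 1)
  [9] (0, 5, 0, 1, 1)
  [10] (7, 0, 1, 3, 0)
  [11] (7, 0, 5, 3, 1)

Partition of {1..11} into 5 W_17-dot-orbits:

[[1, 4, 6], [2], [3, 8, 11], [5, 7, 9], [10]]


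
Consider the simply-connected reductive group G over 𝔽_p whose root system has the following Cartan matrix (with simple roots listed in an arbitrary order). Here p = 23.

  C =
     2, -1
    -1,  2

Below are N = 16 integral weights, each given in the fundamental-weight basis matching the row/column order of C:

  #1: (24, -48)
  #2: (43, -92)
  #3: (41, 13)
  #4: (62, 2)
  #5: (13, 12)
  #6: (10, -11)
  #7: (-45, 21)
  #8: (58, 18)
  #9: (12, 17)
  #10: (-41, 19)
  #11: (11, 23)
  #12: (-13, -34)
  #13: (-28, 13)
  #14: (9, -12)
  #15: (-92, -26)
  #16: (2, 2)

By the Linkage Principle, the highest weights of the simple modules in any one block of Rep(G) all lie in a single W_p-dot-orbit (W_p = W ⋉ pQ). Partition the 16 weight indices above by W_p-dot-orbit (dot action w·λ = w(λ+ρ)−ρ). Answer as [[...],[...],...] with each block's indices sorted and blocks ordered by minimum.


C ↔ A_2 under row/col permutation; |W(A_2)| = 6.

λ_j+ρ reflected into Ā_23 (⟨·,θ^∨⟩≤23); 2-tuples as given:

  λ_1 → (1, 1);  λ_2 → (1, 1);  λ_3 → (10, 9);  λ_4 → (3, 3);  λ_5 → (10, 9);  λ_6 → (1, 10);  λ_7 → (1, 1);  λ_8 → (10, 9);  λ_9 → (5, 10);  λ_10 → (3, 3);  λ_11 → (1, 10);  λ_12 → (1, 10);  λ_13 → (10, 9);  λ_14 → (1, 10);  λ_15 → (1, 1);  λ_16 → (3, 3)

Grouping the 16 weights by Ā_23-representative: 5 linkage classes.

[[1, 2, 7, 15], [3, 5, 8, 13], [4, 10, 16], [6, 11, 12, 14], [9]]


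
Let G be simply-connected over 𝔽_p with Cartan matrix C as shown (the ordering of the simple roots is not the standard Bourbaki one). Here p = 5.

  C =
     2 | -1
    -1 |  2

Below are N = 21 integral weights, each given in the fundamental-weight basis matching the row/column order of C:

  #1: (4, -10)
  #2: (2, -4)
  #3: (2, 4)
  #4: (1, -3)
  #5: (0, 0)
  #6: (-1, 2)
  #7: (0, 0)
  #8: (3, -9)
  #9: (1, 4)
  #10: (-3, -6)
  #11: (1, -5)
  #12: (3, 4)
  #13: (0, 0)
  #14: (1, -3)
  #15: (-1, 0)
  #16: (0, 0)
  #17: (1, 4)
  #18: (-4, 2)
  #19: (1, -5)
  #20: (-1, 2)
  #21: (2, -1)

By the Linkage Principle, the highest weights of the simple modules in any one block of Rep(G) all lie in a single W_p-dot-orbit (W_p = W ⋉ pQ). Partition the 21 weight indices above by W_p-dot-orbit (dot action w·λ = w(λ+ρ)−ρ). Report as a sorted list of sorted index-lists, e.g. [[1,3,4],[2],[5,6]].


Root system A_2: the 2×2 matrix C matches after relabeling.

Folding the 21 weights λ_j+ρ into Ā_5 (reps in the given 2-coord order):

  [1] (0, 1)
  [2] (0, 3)
  [3] (0, 2)
  [4] (0, 2)
  [5] (1, 1)
  [6] (0, 3)
  [7] (1, 1)
  [8] (1, 1)
  [9] (0, 3)
  [10] (3, 0)
  [11] (2, 2)
  [12] (0, 1)
  [13] (1, 1)
  [14] (0, 2)
  [15] (0, 1)
  [16] (1, 1)
  [17] (0, 3)
  [18] (3, 0)
  [19] (2, 2)
  [20] (0, 3)
  [21] (3, 0)

These 21 weights hit 6 W_5-dot-orbits; sizes (3, 5, 3, 5, 3, 2):

[[1, 12, 15], [2, 6, 9, 17, 20], [3, 4, 14], [5, 7, 8, 13, 16], [10, 18, 21], [11, 19]]
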